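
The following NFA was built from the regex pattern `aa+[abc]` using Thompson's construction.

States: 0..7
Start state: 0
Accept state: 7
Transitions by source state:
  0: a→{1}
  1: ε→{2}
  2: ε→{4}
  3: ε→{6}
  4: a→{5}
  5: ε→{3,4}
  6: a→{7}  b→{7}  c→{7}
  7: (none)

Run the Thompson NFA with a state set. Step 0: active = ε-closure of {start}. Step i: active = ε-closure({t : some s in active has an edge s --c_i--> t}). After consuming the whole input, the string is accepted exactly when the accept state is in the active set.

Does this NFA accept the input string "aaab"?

Answer: ACCEPT

Steps:
S₀ = ε-closure({0}) = {0}
'a' @ 1: {1,2,4}
'a' @ 2: {3,4,5,6}
'a' @ 3: {3,4,5,6,7}  ✓accept
'b' @ 4: {7}  ✓accept
after full input: {7}  (accept=7 in)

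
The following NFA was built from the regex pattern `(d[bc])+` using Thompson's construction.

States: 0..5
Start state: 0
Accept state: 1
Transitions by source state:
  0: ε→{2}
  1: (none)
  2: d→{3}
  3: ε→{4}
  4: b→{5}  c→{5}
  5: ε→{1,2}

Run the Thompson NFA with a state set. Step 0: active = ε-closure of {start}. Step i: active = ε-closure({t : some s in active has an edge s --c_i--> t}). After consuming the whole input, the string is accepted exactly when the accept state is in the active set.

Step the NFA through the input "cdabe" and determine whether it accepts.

Answer: REJECT

Trace:
initial (ε-close {0}): {0,2}
'c' @ 1: {}  — dead — no transitions
rest 'dabe' ignored (set empty)
final: {}; accept 1 not in set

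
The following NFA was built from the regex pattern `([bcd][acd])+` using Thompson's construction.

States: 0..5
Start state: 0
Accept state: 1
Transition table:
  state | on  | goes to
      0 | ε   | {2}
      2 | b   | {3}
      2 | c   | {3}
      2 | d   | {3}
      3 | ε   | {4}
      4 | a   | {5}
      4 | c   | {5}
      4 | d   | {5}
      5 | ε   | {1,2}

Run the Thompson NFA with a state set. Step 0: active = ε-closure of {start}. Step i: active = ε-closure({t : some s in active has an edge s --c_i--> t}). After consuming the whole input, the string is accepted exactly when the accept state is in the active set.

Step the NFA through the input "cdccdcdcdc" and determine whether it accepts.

Answer: ACCEPT

Trace:
S₀ = ε-closure({0}) = {0,2}
'c' @ 1: {3,4}
'd' @ 2: {1,2,5}  ✓accept
'c' @ 3: {3,4}
'c' @ 4: {1,2,5}  ✓accept
'd' @ 5: {3,4}
'c' @ 6: {1,2,5}  ✓accept
'd' @ 7: {3,4}
'c' @ 8: {1,2,5}  ✓accept
'd' @ 9: {3,4}
'c' @ 10: {1,2,5}  ✓accept
final: {1,2,5}; accept 1 in set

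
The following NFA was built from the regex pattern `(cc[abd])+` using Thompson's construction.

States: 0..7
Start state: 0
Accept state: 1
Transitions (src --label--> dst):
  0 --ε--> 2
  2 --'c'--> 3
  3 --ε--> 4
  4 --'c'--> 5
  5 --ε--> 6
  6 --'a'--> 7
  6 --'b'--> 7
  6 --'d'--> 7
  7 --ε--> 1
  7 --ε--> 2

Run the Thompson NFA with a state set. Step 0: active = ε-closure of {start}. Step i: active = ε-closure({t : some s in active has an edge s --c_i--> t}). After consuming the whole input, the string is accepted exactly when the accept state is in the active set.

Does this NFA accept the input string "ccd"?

Answer: ACCEPT

Steps:
initial (ε-close {0}): {0,2}
'c' @ 1: {3,4}
'c' @ 2: {5,6}
'd' @ 3: {1,2,7}  [accepting]
after full input: {1,2,7}  (accept=1 in)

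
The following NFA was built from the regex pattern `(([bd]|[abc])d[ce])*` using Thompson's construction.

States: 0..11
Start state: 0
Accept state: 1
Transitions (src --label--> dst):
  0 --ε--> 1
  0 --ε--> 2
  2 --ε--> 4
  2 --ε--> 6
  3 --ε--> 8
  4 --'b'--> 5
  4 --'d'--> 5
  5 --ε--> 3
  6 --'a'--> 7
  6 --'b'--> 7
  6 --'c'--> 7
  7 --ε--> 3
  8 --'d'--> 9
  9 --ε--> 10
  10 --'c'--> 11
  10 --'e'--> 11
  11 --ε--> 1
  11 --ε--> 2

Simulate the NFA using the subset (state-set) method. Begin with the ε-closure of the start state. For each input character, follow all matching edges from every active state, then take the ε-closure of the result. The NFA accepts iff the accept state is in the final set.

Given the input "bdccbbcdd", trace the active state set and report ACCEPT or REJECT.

start: ε-closure({0}) = {0,1,2,4,6}
'b' @ 1: {3,5,7,8}
'd' @ 2: {9,10}
'c' @ 3: {1,2,4,6,11}  (accept∈set)
'c' @ 4: {3,7,8}
'b' @ 5: {}  — state set empty
rest 'bcdd' ignored (set empty)
final: {}; accept 1 not in set

Answer: REJECT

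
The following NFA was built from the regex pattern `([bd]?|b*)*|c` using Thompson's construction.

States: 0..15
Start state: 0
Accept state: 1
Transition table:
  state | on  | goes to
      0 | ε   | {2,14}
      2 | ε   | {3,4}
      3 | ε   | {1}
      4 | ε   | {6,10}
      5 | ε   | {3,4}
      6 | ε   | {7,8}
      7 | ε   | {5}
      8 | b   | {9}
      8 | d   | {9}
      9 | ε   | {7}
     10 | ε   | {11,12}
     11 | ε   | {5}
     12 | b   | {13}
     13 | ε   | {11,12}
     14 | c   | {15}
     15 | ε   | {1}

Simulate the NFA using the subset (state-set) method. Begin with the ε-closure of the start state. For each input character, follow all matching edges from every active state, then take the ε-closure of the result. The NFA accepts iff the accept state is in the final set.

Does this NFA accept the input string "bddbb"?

Answer: ACCEPT

Derivation:
start: ε-closure({0}) = {0,1,2,3,4,5,6,7,8,10,11,12,14}
'b' @ 1: {1,3,4,5,6,7,8,9,10,11,12,13}  [accepting]
'd' @ 2: {1,3,4,5,6,7,8,9,10,11,12}  [accepting]
'd' @ 3: {1,3,4,5,6,7,8,9,10,11,12}  [accepting]
'b' @ 4: {1,3,4,5,6,7,8,9,10,11,12,13}  [accepting]
'b' @ 5: {1,3,4,5,6,7,8,9,10,11,12,13}  [accepting]
final: {1,3,4,5,6,7,8,9,10,11,12,13}; accept 1 in set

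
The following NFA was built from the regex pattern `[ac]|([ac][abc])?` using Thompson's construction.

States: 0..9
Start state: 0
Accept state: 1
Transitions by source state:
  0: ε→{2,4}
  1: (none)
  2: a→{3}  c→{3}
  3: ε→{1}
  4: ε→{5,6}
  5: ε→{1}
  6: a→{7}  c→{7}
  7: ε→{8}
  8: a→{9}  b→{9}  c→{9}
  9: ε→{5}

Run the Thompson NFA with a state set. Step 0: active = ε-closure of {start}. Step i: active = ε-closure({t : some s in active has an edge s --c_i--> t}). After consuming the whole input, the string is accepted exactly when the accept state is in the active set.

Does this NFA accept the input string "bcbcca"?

Answer: REJECT

Trace:
S₀ = ε-closure({0}) = {0,1,2,4,5,6}
'b' @ 1: {}  — no active states
rest 'cbcca' ignored (set empty)
after full input: {}  (accept=1 not in)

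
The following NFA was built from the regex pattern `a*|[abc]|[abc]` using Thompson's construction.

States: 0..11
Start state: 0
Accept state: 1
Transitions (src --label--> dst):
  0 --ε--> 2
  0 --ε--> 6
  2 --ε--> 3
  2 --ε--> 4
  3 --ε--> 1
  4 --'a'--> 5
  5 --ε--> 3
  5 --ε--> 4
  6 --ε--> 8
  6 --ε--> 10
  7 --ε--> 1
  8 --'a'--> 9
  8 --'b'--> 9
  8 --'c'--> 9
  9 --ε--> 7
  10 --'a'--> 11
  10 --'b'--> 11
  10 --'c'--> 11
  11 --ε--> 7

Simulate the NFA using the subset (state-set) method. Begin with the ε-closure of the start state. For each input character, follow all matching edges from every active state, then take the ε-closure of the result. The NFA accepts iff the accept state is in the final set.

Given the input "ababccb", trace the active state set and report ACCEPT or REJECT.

S₀ = ε-closure({0}) = {0,1,2,3,4,6,8,10}
'a' @ 1: {1,3,4,5,7,9,11}  [accepting]
'b' @ 2: {}  — no active states
rest 'abccb' ignored (set empty)
final: {}; accept 1 not in set

Answer: REJECT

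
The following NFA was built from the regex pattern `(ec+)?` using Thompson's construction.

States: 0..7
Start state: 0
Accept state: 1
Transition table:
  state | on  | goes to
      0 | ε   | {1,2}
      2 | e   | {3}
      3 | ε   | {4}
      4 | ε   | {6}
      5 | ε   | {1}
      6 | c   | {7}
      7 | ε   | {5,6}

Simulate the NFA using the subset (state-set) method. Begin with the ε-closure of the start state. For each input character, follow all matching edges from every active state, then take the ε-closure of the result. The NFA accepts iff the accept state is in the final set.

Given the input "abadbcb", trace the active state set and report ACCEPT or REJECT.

Answer: REJECT

Steps:
initial (ε-close {0}): {0,1,2}
'a' @ 1: {}  — dead — no transitions
rest 'badbcb' ignored (set empty)
after full input: {}  (accept=1 not in)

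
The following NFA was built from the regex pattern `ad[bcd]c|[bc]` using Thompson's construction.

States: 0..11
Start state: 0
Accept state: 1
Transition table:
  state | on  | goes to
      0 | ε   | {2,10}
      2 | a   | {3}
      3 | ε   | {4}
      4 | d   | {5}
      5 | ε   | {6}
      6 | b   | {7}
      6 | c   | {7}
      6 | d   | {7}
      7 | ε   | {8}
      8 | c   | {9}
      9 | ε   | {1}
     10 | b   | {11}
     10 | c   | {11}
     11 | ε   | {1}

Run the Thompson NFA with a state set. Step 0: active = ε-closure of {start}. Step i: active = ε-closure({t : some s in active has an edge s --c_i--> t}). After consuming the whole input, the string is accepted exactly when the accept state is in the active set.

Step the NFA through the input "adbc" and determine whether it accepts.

initial (ε-close {0}): {0,2,10}
'a' @ 1: {3,4}
'd' @ 2: {5,6}
'b' @ 3: {7,8}
'c' @ 4: {1,9}  (accept∈set)
end set {1,9} — state 1 in

Answer: ACCEPT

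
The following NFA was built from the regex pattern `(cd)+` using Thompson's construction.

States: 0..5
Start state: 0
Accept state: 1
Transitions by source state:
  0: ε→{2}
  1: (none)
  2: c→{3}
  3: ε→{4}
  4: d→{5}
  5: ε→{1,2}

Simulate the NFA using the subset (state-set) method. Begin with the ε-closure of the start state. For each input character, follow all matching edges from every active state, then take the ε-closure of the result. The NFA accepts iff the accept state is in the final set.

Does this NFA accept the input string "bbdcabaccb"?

start: ε-closure({0}) = {0,2}
'b' @ 1: {}  — dead — no transitions
rest 'bdcabaccb' ignored (set empty)
end set {} — state 1 not in

Answer: REJECT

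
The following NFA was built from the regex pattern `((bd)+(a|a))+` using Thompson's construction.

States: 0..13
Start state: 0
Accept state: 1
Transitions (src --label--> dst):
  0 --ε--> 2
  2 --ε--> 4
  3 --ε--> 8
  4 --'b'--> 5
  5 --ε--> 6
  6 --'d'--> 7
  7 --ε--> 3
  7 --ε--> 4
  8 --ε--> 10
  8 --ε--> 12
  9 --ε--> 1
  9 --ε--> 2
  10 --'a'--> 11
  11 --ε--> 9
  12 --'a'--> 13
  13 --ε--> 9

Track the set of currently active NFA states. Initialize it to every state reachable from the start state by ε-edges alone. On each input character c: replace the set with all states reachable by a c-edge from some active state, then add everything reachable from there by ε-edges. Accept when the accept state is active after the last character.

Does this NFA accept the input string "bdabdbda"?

Answer: ACCEPT

Trace:
S₀ = ε-closure({0}) = {0,2,4}
'b' @ 1: {5,6}
'd' @ 2: {3,4,7,8,10,12}
'a' @ 3: {1,2,4,9,11,13}  ✓accept
'b' @ 4: {5,6}
'd' @ 5: {3,4,7,8,10,12}
'b' @ 6: {5,6}
'd' @ 7: {3,4,7,8,10,12}
'a' @ 8: {1,2,4,9,11,13}  ✓accept
after full input: {1,2,4,9,11,13}  (accept=1 in)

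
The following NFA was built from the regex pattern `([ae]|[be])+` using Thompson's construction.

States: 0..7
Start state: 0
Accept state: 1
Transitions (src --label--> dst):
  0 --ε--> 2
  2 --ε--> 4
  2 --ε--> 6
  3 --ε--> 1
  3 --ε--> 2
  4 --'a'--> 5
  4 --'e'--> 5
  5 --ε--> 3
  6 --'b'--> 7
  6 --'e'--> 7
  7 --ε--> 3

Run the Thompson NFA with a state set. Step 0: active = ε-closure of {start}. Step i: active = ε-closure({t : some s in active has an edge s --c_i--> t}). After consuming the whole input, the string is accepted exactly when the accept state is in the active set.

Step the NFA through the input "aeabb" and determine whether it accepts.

Answer: ACCEPT

Steps:
initial (ε-close {0}): {0,2,4,6}
'a' @ 1: {1,2,3,4,5,6}  ✓accept
'e' @ 2: {1,2,3,4,5,6,7}  ✓accept
'a' @ 3: {1,2,3,4,5,6}  ✓accept
'b' @ 4: {1,2,3,4,6,7}  ✓accept
'b' @ 5: {1,2,3,4,6,7}  ✓accept
after full input: {1,2,3,4,6,7}  (accept=1 in)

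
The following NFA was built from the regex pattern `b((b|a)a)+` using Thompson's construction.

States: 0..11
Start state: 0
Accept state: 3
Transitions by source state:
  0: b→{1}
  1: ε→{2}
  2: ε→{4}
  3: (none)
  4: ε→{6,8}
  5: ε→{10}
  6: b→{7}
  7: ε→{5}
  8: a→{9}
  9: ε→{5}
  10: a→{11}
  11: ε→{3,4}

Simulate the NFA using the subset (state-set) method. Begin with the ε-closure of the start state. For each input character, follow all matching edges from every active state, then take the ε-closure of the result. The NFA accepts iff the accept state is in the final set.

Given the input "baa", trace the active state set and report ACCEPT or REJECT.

initial (ε-close {0}): {0}
'b' @ 1: {1,2,4,6,8}
'a' @ 2: {5,9,10}
'a' @ 3: {3,4,6,8,11}  (accept∈set)
final: {3,4,6,8,11}; accept 3 in set

Answer: ACCEPT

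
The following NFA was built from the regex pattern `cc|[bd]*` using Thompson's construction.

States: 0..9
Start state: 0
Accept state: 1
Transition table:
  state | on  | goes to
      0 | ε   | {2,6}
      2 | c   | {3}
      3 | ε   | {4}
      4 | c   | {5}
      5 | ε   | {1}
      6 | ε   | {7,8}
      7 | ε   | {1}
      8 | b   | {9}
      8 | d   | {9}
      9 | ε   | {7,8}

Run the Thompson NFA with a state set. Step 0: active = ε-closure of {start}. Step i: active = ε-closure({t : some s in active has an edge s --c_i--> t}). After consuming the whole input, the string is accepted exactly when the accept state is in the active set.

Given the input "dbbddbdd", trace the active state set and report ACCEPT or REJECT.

initial (ε-close {0}): {0,1,2,6,7,8}
'd' @ 1: {1,7,8,9}  [accepting]
'b' @ 2: {1,7,8,9}  [accepting]
'b' @ 3: {1,7,8,9}  [accepting]
'd' @ 4: {1,7,8,9}  [accepting]
'd' @ 5: {1,7,8,9}  [accepting]
'b' @ 6: {1,7,8,9}  [accepting]
'd' @ 7: {1,7,8,9}  [accepting]
'd' @ 8: {1,7,8,9}  [accepting]
after full input: {1,7,8,9}  (accept=1 in)

Answer: ACCEPT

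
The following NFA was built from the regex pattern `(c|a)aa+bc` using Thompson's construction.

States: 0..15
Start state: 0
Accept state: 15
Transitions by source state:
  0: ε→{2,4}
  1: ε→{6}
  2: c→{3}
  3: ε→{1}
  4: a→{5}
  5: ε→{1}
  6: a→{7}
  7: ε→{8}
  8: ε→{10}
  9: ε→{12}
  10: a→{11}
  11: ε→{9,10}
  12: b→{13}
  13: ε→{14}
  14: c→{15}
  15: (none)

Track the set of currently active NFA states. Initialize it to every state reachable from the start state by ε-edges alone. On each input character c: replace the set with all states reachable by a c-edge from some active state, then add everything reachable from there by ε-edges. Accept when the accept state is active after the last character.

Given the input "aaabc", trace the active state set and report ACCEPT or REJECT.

start: ε-closure({0}) = {0,2,4}
'a' @ 1: {1,5,6}
'a' @ 2: {7,8,10}
'a' @ 3: {9,10,11,12}
'b' @ 4: {13,14}
'c' @ 5: {15}  (accept∈set)
after full input: {15}  (accept=15 in)

Answer: ACCEPT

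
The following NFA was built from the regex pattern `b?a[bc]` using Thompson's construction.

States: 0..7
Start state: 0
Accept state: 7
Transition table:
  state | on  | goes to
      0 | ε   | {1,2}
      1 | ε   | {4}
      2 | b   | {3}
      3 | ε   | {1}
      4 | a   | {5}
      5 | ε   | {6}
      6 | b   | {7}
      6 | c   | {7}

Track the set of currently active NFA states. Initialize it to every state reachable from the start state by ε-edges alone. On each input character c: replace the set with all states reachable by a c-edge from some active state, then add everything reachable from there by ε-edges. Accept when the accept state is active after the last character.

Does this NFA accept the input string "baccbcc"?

Answer: REJECT

Steps:
S₀ = ε-closure({0}) = {0,1,2,4}
'b' @ 1: {1,3,4}
'a' @ 2: {5,6}
'c' @ 3: {7}  (accept∈set)
'c' @ 4: {}  — no active states
rest 'bcc' ignored (set empty)
after full input: {}  (accept=7 not in)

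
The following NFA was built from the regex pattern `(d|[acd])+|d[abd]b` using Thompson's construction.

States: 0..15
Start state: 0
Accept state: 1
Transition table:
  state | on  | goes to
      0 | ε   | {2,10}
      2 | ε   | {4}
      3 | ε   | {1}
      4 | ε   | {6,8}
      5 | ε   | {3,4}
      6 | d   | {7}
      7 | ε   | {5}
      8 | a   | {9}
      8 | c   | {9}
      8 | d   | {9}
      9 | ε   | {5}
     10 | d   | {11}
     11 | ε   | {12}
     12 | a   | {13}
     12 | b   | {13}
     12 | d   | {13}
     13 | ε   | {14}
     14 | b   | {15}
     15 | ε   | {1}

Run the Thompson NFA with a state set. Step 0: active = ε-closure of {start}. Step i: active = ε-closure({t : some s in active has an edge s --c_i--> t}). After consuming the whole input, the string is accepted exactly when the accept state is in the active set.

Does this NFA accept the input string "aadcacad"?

Answer: ACCEPT

Derivation:
S₀ = ε-closure({0}) = {0,2,4,6,8,10}
'a' @ 1: {1,3,4,5,6,8,9}  [accepting]
'a' @ 2: {1,3,4,5,6,8,9}  [accepting]
'd' @ 3: {1,3,4,5,6,7,8,9}  [accepting]
'c' @ 4: {1,3,4,5,6,8,9}  [accepting]
'a' @ 5: {1,3,4,5,6,8,9}  [accepting]
'c' @ 6: {1,3,4,5,6,8,9}  [accepting]
'a' @ 7: {1,3,4,5,6,8,9}  [accepting]
'd' @ 8: {1,3,4,5,6,7,8,9}  [accepting]
after full input: {1,3,4,5,6,7,8,9}  (accept=1 in)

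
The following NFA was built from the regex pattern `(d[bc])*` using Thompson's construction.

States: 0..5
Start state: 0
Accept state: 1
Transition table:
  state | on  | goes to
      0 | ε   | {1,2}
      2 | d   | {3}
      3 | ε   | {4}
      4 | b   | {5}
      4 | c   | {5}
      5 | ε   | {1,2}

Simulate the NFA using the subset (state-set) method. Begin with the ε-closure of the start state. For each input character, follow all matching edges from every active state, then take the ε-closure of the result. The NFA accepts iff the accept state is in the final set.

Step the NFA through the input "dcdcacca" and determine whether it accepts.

Answer: REJECT

Derivation:
S₀ = ε-closure({0}) = {0,1,2}
'd' @ 1: {3,4}
'c' @ 2: {1,2,5}  [accepting]
'd' @ 3: {3,4}
'c' @ 4: {1,2,5}  [accepting]
'a' @ 5: {}  — state set empty
rest 'cca' ignored (set empty)
after full input: {}  (accept=1 not in)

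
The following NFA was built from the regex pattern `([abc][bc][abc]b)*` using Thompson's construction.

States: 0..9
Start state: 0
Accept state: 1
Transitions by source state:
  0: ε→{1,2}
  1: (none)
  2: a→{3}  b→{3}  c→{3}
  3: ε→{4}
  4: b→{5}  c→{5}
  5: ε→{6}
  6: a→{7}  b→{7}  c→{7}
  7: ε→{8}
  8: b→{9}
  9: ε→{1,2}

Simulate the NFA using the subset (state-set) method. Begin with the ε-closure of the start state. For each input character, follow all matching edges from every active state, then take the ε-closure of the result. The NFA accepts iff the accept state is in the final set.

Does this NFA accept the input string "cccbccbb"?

Answer: ACCEPT

Trace:
S₀ = ε-closure({0}) = {0,1,2}
'c' @ 1: {3,4}
'c' @ 2: {5,6}
'c' @ 3: {7,8}
'b' @ 4: {1,2,9}  (accept∈set)
'c' @ 5: {3,4}
'c' @ 6: {5,6}
'b' @ 7: {7,8}
'b' @ 8: {1,2,9}  (accept∈set)
final: {1,2,9}; accept 1 in set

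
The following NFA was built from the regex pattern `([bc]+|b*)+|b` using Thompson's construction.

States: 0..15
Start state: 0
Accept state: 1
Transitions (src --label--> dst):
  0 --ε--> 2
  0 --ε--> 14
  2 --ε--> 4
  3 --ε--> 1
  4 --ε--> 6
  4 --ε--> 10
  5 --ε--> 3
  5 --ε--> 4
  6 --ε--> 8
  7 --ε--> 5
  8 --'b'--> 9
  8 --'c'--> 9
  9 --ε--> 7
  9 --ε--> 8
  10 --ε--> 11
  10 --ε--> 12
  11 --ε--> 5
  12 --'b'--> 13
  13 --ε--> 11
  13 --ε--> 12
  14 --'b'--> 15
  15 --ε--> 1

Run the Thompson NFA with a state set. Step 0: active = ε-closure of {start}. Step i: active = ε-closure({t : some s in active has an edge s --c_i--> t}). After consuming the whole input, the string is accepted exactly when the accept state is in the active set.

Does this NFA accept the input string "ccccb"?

S₀ = ε-closure({0}) = {0,1,2,3,4,5,6,8,10,11,12,14}
'c' @ 1: {1,3,4,5,6,7,8,9,10,11,12}  (accept∈set)
'c' @ 2: {1,3,4,5,6,7,8,9,10,11,12}  (accept∈set)
'c' @ 3: {1,3,4,5,6,7,8,9,10,11,12}  (accept∈set)
'c' @ 4: {1,3,4,5,6,7,8,9,10,11,12}  (accept∈set)
'b' @ 5: {1,3,4,5,6,7,8,9,10,11,12,13}  (accept∈set)
end set {1,3,4,5,6,7,8,9,10,11,12,13} — state 1 in

Answer: ACCEPT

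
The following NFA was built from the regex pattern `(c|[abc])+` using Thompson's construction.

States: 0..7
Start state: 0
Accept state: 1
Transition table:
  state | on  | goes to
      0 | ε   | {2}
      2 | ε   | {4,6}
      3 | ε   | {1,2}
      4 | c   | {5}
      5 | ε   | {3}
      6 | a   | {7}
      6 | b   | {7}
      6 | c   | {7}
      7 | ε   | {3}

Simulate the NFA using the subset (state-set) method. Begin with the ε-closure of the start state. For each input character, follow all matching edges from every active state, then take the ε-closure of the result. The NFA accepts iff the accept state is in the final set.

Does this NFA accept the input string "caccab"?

Answer: ACCEPT

Derivation:
initial (ε-close {0}): {0,2,4,6}
'c' @ 1: {1,2,3,4,5,6,7}  ✓accept
'a' @ 2: {1,2,3,4,6,7}  ✓accept
'c' @ 3: {1,2,3,4,5,6,7}  ✓accept
'c' @ 4: {1,2,3,4,5,6,7}  ✓accept
'a' @ 5: {1,2,3,4,6,7}  ✓accept
'b' @ 6: {1,2,3,4,6,7}  ✓accept
after full input: {1,2,3,4,6,7}  (accept=1 in)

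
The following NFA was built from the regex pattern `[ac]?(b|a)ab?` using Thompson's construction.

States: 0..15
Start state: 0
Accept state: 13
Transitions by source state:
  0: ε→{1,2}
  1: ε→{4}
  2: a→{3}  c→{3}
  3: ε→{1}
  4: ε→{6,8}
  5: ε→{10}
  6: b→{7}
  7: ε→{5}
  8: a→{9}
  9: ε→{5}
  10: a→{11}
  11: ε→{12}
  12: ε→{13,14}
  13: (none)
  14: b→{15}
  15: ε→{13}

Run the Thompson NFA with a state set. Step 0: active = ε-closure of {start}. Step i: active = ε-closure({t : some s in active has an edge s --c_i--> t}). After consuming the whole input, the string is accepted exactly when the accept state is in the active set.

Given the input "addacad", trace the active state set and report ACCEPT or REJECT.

Answer: REJECT

Derivation:
S₀ = ε-closure({0}) = {0,1,2,4,6,8}
'a' @ 1: {1,3,4,5,6,8,9,10}
'd' @ 2: {}  — no active states
rest 'dacad' ignored (set empty)
after full input: {}  (accept=13 not in)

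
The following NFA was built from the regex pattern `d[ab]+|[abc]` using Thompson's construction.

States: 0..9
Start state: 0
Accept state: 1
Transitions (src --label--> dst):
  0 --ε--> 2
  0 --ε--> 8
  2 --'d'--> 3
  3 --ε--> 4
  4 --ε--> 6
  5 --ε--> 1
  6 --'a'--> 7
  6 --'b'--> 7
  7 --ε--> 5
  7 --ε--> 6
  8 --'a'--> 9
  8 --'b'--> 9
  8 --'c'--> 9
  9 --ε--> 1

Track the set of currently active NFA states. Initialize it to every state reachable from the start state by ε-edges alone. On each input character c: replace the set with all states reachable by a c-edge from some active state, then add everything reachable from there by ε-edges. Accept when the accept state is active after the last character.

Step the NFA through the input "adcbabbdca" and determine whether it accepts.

initial (ε-close {0}): {0,2,8}
'a' @ 1: {1,9}  [accepting]
'd' @ 2: {}  — state set empty
rest 'cbabbdca' ignored (set empty)
final: {}; accept 1 not in set

Answer: REJECT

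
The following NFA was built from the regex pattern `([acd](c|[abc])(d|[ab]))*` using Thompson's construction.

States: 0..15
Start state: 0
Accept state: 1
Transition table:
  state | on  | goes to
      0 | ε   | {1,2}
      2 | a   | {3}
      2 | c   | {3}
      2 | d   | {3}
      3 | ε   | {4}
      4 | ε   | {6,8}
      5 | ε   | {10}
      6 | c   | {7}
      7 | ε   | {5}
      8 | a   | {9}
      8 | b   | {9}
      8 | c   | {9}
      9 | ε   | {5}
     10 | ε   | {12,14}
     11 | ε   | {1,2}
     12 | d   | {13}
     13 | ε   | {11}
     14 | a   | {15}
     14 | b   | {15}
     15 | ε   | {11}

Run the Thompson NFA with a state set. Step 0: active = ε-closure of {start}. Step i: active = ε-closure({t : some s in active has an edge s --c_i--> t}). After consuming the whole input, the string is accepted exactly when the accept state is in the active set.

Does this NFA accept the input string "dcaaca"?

S₀ = ε-closure({0}) = {0,1,2}
'd' @ 1: {3,4,6,8}
'c' @ 2: {5,7,9,10,12,14}
'a' @ 3: {1,2,11,15}  (accept∈set)
'a' @ 4: {3,4,6,8}
'c' @ 5: {5,7,9,10,12,14}
'a' @ 6: {1,2,11,15}  (accept∈set)
after full input: {1,2,11,15}  (accept=1 in)

Answer: ACCEPT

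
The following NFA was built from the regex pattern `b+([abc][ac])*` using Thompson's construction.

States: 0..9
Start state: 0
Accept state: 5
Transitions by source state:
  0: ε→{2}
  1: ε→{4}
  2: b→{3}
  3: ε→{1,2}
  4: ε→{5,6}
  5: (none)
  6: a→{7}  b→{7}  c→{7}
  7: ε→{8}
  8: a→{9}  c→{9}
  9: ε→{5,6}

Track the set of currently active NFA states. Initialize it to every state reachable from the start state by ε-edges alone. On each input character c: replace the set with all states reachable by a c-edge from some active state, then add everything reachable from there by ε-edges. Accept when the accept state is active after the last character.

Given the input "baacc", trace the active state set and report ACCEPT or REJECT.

S₀ = ε-closure({0}) = {0,2}
'b' @ 1: {1,2,3,4,5,6}  [accepting]
'a' @ 2: {7,8}
'a' @ 3: {5,6,9}  [accepting]
'c' @ 4: {7,8}
'c' @ 5: {5,6,9}  [accepting]
end set {5,6,9} — state 5 in

Answer: ACCEPT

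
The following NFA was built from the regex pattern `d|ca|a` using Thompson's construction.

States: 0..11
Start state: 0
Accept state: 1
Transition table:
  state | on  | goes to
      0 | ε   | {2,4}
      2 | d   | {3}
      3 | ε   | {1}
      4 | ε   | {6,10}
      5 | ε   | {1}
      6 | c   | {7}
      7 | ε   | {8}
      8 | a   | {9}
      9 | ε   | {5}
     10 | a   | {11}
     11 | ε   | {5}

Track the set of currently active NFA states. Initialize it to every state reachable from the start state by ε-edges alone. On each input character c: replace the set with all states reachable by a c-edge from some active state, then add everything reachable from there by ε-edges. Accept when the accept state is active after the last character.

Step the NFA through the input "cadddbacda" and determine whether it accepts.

start: ε-closure({0}) = {0,2,4,6,10}
'c' @ 1: {7,8}
'a' @ 2: {1,5,9}  ✓accept
'd' @ 3: {}  — no active states
rest 'ddbacda' ignored (set empty)
end set {} — state 1 not in

Answer: REJECT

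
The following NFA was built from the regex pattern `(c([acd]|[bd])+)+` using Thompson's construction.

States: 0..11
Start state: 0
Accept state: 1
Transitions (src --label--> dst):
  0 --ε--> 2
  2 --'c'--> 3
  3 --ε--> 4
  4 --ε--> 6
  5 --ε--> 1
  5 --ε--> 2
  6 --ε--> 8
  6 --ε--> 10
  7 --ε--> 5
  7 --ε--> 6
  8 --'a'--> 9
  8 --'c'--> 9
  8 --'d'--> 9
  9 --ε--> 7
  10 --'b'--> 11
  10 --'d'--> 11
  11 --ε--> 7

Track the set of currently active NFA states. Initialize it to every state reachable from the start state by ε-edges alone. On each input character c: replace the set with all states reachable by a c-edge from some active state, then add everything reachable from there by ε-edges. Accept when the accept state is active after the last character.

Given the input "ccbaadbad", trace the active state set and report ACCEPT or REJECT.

S₀ = ε-closure({0}) = {0,2}
'c' @ 1: {3,4,6,8,10}
'c' @ 2: {1,2,5,6,7,8,9,10}  [accepting]
'b' @ 3: {1,2,5,6,7,8,10,11}  [accepting]
'a' @ 4: {1,2,5,6,7,8,9,10}  [accepting]
'a' @ 5: {1,2,5,6,7,8,9,10}  [accepting]
'd' @ 6: {1,2,5,6,7,8,9,10,11}  [accepting]
'b' @ 7: {1,2,5,6,7,8,10,11}  [accepting]
'a' @ 8: {1,2,5,6,7,8,9,10}  [accepting]
'd' @ 9: {1,2,5,6,7,8,9,10,11}  [accepting]
final: {1,2,5,6,7,8,9,10,11}; accept 1 in set

Answer: ACCEPT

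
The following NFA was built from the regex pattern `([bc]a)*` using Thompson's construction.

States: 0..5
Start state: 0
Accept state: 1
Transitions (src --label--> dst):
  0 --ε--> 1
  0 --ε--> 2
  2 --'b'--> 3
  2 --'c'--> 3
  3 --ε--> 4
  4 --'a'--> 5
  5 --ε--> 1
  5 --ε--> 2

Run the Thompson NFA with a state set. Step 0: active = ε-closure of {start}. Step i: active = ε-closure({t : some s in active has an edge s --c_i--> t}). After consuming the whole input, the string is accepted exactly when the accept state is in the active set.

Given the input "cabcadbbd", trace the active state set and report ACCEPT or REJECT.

start: ε-closure({0}) = {0,1,2}
'c' @ 1: {3,4}
'a' @ 2: {1,2,5}  ✓accept
'b' @ 3: {3,4}
'c' @ 4: {}  — dead — no transitions
rest 'adbbd' ignored (set empty)
final: {}; accept 1 not in set

Answer: REJECT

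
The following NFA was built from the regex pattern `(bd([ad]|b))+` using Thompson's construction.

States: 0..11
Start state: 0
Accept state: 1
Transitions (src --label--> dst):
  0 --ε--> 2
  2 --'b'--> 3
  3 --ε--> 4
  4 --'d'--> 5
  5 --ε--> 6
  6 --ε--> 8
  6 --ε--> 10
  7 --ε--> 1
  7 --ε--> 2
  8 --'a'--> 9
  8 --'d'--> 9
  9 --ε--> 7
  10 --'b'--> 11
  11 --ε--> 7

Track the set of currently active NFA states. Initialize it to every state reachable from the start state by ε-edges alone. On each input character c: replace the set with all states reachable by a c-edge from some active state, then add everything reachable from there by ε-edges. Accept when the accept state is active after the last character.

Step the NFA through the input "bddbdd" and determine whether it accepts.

Answer: ACCEPT

Steps:
S₀ = ε-closure({0}) = {0,2}
'b' @ 1: {3,4}
'd' @ 2: {5,6,8,10}
'd' @ 3: {1,2,7,9}  [accepting]
'b' @ 4: {3,4}
'd' @ 5: {5,6,8,10}
'd' @ 6: {1,2,7,9}  [accepting]
after full input: {1,2,7,9}  (accept=1 in)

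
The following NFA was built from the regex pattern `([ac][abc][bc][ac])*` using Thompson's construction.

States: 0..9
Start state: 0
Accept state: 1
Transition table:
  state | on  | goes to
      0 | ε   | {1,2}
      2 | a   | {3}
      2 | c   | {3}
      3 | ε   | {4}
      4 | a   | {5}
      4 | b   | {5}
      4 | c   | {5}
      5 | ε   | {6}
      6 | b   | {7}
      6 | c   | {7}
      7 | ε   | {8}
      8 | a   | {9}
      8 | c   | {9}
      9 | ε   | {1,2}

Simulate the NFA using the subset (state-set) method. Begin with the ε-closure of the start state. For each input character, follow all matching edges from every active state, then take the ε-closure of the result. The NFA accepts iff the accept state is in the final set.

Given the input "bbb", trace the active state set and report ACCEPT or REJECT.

S₀ = ε-closure({0}) = {0,1,2}
'b' @ 1: {}  — no active states
rest 'bb' ignored (set empty)
end set {} — state 1 not in

Answer: REJECT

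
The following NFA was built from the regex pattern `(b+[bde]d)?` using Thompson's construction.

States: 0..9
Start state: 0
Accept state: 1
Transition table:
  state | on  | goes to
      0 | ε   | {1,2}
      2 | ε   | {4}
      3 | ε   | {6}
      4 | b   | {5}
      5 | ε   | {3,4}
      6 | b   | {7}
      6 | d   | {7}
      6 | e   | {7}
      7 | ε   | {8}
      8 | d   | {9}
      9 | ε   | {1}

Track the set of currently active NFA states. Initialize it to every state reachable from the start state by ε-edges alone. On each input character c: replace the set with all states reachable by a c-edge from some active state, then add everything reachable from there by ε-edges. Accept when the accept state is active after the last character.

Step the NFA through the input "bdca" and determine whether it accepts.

Answer: REJECT

Trace:
initial (ε-close {0}): {0,1,2,4}
'b' @ 1: {3,4,5,6}
'd' @ 2: {7,8}
'c' @ 3: {}  — dead — no transitions
rest 'a' ignored (set empty)
end set {} — state 1 not in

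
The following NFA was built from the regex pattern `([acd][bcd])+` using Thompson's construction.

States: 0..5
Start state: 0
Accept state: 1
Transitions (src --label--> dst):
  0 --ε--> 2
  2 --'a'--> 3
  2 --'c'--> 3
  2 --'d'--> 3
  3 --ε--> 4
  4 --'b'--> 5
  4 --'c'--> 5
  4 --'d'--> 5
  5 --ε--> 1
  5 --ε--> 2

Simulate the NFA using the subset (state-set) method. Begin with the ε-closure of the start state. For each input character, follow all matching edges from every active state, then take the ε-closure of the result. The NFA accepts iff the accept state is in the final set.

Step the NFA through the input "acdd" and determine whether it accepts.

Answer: ACCEPT

Derivation:
start: ε-closure({0}) = {0,2}
'a' @ 1: {3,4}
'c' @ 2: {1,2,5}  (accept∈set)
'd' @ 3: {3,4}
'd' @ 4: {1,2,5}  (accept∈set)
end set {1,2,5} — state 1 in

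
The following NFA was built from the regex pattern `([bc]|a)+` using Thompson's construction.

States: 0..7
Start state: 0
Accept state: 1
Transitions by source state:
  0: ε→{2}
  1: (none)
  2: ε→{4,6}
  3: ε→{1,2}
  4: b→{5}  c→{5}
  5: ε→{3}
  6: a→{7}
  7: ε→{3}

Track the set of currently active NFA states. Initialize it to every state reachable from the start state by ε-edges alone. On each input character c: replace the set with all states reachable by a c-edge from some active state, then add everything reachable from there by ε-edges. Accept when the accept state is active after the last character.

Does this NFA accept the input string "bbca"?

start: ε-closure({0}) = {0,2,4,6}
'b' @ 1: {1,2,3,4,5,6}  [accepting]
'b' @ 2: {1,2,3,4,5,6}  [accepting]
'c' @ 3: {1,2,3,4,5,6}  [accepting]
'a' @ 4: {1,2,3,4,6,7}  [accepting]
after full input: {1,2,3,4,6,7}  (accept=1 in)

Answer: ACCEPT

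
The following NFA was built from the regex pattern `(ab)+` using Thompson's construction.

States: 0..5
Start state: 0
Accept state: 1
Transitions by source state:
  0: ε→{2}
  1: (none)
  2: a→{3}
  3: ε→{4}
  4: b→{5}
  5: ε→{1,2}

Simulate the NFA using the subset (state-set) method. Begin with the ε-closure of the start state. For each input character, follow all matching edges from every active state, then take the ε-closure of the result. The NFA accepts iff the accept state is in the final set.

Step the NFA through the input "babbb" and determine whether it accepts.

start: ε-closure({0}) = {0,2}
'b' @ 1: {}  — dead — no transitions
rest 'abbb' ignored (set empty)
end set {} — state 1 not in

Answer: REJECT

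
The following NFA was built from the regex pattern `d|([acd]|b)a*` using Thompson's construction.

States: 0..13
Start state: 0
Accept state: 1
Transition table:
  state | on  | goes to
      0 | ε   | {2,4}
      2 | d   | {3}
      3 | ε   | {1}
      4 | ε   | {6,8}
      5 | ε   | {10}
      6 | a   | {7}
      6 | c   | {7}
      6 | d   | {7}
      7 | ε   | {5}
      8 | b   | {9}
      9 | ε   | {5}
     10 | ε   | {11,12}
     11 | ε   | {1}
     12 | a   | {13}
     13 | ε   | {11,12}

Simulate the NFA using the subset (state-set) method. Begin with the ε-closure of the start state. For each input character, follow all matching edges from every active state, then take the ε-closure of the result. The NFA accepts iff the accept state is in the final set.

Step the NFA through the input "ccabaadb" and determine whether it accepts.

initial (ε-close {0}): {0,2,4,6,8}
'c' @ 1: {1,5,7,10,11,12}  [accepting]
'c' @ 2: {}  — dead — no transitions
rest 'abaadb' ignored (set empty)
after full input: {}  (accept=1 not in)

Answer: REJECT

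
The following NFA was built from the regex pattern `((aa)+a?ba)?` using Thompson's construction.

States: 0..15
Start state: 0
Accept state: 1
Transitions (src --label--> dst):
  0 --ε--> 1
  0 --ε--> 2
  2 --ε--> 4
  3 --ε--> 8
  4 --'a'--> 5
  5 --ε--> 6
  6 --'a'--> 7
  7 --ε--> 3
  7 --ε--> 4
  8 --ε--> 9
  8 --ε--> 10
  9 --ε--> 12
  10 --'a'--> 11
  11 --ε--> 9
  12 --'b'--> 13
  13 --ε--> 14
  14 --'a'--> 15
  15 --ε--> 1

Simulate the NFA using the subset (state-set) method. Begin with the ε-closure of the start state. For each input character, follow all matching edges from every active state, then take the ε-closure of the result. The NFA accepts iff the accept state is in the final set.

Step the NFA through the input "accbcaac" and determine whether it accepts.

Answer: REJECT

Trace:
initial (ε-close {0}): {0,1,2,4}
'a' @ 1: {5,6}
'c' @ 2: {}  — state set empty
rest 'cbcaac' ignored (set empty)
after full input: {}  (accept=1 not in)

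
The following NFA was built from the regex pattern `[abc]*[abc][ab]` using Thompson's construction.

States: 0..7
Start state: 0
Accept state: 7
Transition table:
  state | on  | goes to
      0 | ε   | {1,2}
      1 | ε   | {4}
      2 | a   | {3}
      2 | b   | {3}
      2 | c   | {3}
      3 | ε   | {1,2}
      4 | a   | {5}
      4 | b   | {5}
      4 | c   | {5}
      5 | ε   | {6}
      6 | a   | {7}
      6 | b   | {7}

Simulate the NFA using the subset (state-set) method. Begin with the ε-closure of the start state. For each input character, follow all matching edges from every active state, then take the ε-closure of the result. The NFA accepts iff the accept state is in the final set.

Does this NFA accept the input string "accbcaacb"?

S₀ = ε-closure({0}) = {0,1,2,4}
'a' @ 1: {1,2,3,4,5,6}
'c' @ 2: {1,2,3,4,5,6}
'c' @ 3: {1,2,3,4,5,6}
'b' @ 4: {1,2,3,4,5,6,7}  ✓accept
'c' @ 5: {1,2,3,4,5,6}
'a' @ 6: {1,2,3,4,5,6,7}  ✓accept
'a' @ 7: {1,2,3,4,5,6,7}  ✓accept
'c' @ 8: {1,2,3,4,5,6}
'b' @ 9: {1,2,3,4,5,6,7}  ✓accept
end set {1,2,3,4,5,6,7} — state 7 in

Answer: ACCEPT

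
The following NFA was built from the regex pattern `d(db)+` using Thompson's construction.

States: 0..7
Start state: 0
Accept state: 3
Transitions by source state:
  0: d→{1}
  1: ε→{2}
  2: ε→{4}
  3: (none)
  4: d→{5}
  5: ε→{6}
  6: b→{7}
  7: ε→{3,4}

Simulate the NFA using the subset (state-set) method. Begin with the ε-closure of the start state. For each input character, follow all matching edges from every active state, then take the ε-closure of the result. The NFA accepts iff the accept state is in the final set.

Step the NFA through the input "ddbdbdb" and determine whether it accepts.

Answer: ACCEPT

Trace:
start: ε-closure({0}) = {0}
'd' @ 1: {1,2,4}
'd' @ 2: {5,6}
'b' @ 3: {3,4,7}  ✓accept
'd' @ 4: {5,6}
'b' @ 5: {3,4,7}  ✓accept
'd' @ 6: {5,6}
'b' @ 7: {3,4,7}  ✓accept
end set {3,4,7} — state 3 in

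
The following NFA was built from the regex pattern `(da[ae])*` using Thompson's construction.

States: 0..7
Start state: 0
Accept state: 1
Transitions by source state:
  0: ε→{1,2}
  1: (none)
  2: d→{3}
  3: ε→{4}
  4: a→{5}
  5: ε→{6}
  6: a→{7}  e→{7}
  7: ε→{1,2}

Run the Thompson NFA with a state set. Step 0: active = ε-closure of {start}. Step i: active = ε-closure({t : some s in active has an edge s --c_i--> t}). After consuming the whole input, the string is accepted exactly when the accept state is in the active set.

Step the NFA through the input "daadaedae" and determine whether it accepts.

initial (ε-close {0}): {0,1,2}
'd' @ 1: {3,4}
'a' @ 2: {5,6}
'a' @ 3: {1,2,7}  ✓accept
'd' @ 4: {3,4}
'a' @ 5: {5,6}
'e' @ 6: {1,2,7}  ✓accept
'd' @ 7: {3,4}
'a' @ 8: {5,6}
'e' @ 9: {1,2,7}  ✓accept
end set {1,2,7} — state 1 in

Answer: ACCEPT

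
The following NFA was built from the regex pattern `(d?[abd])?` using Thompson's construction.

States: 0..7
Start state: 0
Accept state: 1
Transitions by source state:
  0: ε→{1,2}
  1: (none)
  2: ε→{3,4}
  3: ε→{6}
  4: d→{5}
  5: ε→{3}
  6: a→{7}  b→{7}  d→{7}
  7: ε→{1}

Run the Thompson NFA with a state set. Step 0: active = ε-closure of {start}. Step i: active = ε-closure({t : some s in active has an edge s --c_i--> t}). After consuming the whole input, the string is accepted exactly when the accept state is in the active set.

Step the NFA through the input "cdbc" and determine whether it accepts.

initial (ε-close {0}): {0,1,2,3,4,6}
'c' @ 1: {}  — state set empty
rest 'dbc' ignored (set empty)
after full input: {}  (accept=1 not in)

Answer: REJECT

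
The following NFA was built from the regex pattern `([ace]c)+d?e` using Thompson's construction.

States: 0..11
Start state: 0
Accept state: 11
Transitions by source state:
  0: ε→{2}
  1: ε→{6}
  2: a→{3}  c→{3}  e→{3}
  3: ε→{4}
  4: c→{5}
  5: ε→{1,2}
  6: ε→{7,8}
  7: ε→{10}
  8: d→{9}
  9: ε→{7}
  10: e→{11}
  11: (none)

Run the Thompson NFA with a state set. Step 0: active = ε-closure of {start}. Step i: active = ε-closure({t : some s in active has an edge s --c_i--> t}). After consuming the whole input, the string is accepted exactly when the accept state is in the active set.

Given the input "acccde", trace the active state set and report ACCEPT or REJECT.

Answer: ACCEPT

Derivation:
initial (ε-close {0}): {0,2}
'a' @ 1: {3,4}
'c' @ 2: {1,2,5,6,7,8,10}
'c' @ 3: {3,4}
'c' @ 4: {1,2,5,6,7,8,10}
'd' @ 5: {7,9,10}
'e' @ 6: {11}  [accepting]
end set {11} — state 11 in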